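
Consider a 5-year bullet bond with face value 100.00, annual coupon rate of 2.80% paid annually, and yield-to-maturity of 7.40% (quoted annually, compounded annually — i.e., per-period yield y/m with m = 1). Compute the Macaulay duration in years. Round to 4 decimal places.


Coupon per period c = face * coupon_rate / m = 2.800000
Periods per year m = 1; per-period yield y/m = 0.074000
Number of cashflows N = 5
Cashflows (t years, CF_t, discount factor 1/(1+y/m)^(m*t), PV):
  t = 1.0000: CF_t = 2.800000, DF = 0.931099, PV = 2.607076
  t = 2.0000: CF_t = 2.800000, DF = 0.866945, PV = 2.427445
  t = 3.0000: CF_t = 2.800000, DF = 0.807211, PV = 2.260191
  t = 4.0000: CF_t = 2.800000, DF = 0.751593, PV = 2.104461
  t = 5.0000: CF_t = 102.800000, DF = 0.699808, PV = 71.940211
Price P = sum_t PV_t = 81.339385
Macaulay numerator sum_t t * PV_t:
  t * PV_t at t = 1.0000: 2.607076
  t * PV_t at t = 2.0000: 4.854891
  t * PV_t at t = 3.0000: 6.780574
  t * PV_t at t = 4.0000: 8.417844
  t * PV_t at t = 5.0000: 359.701055
Macaulay duration D = (sum_t t * PV_t) / P = 382.361441 / 81.339385 = 4.700815

Answer: Macaulay duration = 4.7008 years


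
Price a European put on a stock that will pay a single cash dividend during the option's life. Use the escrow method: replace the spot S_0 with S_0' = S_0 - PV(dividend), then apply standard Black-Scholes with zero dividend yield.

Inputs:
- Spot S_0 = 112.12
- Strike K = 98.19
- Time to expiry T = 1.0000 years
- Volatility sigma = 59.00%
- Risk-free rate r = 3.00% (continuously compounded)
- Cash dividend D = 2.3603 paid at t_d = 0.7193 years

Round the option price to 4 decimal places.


Answer: Price = 17.1943

Derivation:
PV(D) = D * exp(-r * t_d) = 2.3603 * 0.97865216 = 2.30991270
S_0' = S_0 - PV(D) = 112.1200 - 2.30991270 = 109.81008730
d1 = (ln(S_0'/K) + (r + sigma^2/2)*T) / (sigma*sqrt(T)) = 0.53542037
d2 = d1 - sigma*sqrt(T) = -0.05457963
exp(-rT) = 0.97044553
N(-d1) = 0.29617960; N(-d2) = 0.52176332
P = K * exp(-rT) * N(-d2) - S_0' * N(-d1) = 98.1900 * 0.97044553 * 0.52176332 - 109.81008730 * 0.29617960 = 17.1943


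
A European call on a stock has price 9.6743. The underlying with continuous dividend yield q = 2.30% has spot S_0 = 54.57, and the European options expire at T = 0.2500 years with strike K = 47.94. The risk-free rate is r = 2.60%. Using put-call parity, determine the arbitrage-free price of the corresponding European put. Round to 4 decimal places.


Put-call parity: C - P = S_0 * exp(-qT) - K * exp(-rT).
S_0 * exp(-qT) = 54.5700 * 0.99426650 = 54.25712288
K * exp(-rT) = 47.9400 * 0.99352108 = 47.62940054
P = C - S*exp(-qT) + K*exp(-rT)
P = 9.6743 - 54.25712288 + 47.62940054 = 3.0466

Answer: Put price = 3.0466


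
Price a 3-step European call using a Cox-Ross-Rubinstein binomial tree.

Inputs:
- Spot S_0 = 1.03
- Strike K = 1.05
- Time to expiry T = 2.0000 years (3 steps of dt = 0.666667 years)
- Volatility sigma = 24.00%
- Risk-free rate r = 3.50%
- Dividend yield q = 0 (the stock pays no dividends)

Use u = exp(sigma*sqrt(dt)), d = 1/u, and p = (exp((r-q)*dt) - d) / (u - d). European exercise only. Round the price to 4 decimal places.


dt = T/N = 0.666667
u = exp(sigma*sqrt(dt)) = 1.216477; d = 1/u = 0.822046
p = (exp((r-q)*dt) - d) / (u - d) = 0.511019
Discount per step: exp(-r*dt) = 0.976937
Stock lattice S(k, i) with i counting down-moves:
  k=0: S(0,0) = 1.0300
  k=1: S(1,0) = 1.2530; S(1,1) = 0.8467
  k=2: S(2,0) = 1.5242; S(2,1) = 1.0300; S(2,2) = 0.6960
  k=3: S(3,0) = 1.8542; S(3,1) = 1.2530; S(3,2) = 0.8467; S(3,3) = 0.5722
Terminal payoffs V(N, i) = max(S_T - K, 0):
  V(3,0) = 0.804168; V(3,1) = 0.202972; V(3,2) = 0.000000; V(3,3) = 0.000000
Backward induction: V(k, i) = exp(-r*dt) * [p * V(k+1, i) + (1-p) * V(k+1, i+1)].
  V(2,0) = exp(-r*dt) * [p*0.804168 + (1-p)*0.202972] = 0.498428
  V(2,1) = exp(-r*dt) * [p*0.202972 + (1-p)*0.000000] = 0.101330
  V(2,2) = exp(-r*dt) * [p*0.000000 + (1-p)*0.000000] = 0.000000
  V(1,0) = exp(-r*dt) * [p*0.498428 + (1-p)*0.101330] = 0.297237
  V(1,1) = exp(-r*dt) * [p*0.101330 + (1-p)*0.000000] = 0.050587
  V(0,0) = exp(-r*dt) * [p*0.297237 + (1-p)*0.050587] = 0.172557

Answer: Price = V(0,0) = 0.1726


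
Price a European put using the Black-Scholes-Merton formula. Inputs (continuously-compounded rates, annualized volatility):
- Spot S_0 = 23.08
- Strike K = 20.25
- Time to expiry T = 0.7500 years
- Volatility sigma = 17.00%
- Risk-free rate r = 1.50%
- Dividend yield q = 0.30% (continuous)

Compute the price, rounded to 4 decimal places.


d1 = (ln(S/K) + (r - q + 0.5*sigma^2) * T) / (sigma * sqrt(T)) = 1.02326266
d2 = d1 - sigma * sqrt(T) = 0.87603834
exp(-rT) = 0.98881304; exp(-qT) = 0.99775253
P = K * exp(-rT) * N(-d2) - S_0 * exp(-qT) * N(-d1)
N(-d1) = 0.15309184; N(-d2) = 0.19050459
P = 20.2500 * 0.98881304 * 0.19050459 - 23.0800 * 0.99775253 * 0.15309184 = 0.2891

Answer: Price = 0.2891


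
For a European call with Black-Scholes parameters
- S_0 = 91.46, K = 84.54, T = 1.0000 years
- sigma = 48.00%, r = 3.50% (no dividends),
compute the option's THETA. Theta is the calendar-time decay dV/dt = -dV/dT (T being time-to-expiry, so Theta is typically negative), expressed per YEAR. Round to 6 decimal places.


Answer: Theta = -9.240885

Derivation:
d1 = 0.4768269231; d2 = -0.0031730769
phi(d1) = 0.3560726519; exp(-qT) = 1.0000000000; exp(-rT) = 0.9656054163
Theta = -S*exp(-qT)*phi(d1)*sigma/(2*sqrt(T)) - r*K*exp(-rT)*N(d2) + q*S*exp(-qT)*N(d1)
N(d1) = 0.6832573138; N(d2) = 0.4987341276; sqrt(T) = 1.0000000000
Term 1 = -91.4600 * 1.0000000000 * 0.3560726519 * 0.4800 / (2 * 1.0000000000) = -7.8159371383
Term 2 = -0.0350 * 84.5400 * 0.9656054163 * 0.4987341276 = -1.4249481713
Term 3 = 0 (no dividend yield, q = 0)
Theta = -7.8159371383 + (-1.4249481713) + (0.0000000000) = -9.240885


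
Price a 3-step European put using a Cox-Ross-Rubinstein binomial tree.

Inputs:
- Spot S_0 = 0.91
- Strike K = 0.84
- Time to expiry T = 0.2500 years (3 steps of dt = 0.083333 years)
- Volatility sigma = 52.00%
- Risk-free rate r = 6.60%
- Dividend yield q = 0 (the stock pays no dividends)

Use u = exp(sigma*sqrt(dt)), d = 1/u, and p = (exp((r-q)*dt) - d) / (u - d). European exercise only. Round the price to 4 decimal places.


Answer: Price = V(0,0) = 0.0575

Derivation:
dt = T/N = 0.083333
u = exp(sigma*sqrt(dt)) = 1.161963; d = 1/u = 0.860612
p = (exp((r-q)*dt) - d) / (u - d) = 0.480844
Discount per step: exp(-r*dt) = 0.994515
Stock lattice S(k, i) with i counting down-moves:
  k=0: S(0,0) = 0.9100
  k=1: S(1,0) = 1.0574; S(1,1) = 0.7832
  k=2: S(2,0) = 1.2286; S(2,1) = 0.9100; S(2,2) = 0.6740
  k=3: S(3,0) = 1.4276; S(3,1) = 1.0574; S(3,2) = 0.7832; S(3,3) = 0.5800
Terminal payoffs V(N, i) = max(K - S_T, 0):
  V(3,0) = 0.000000; V(3,1) = 0.000000; V(3,2) = 0.056843; V(3,3) = 0.259952
Backward induction: V(k, i) = exp(-r*dt) * [p * V(k+1, i) + (1-p) * V(k+1, i+1)].
  V(2,0) = exp(-r*dt) * [p*0.000000 + (1-p)*0.000000] = 0.000000
  V(2,1) = exp(-r*dt) * [p*0.000000 + (1-p)*0.056843] = 0.029348
  V(2,2) = exp(-r*dt) * [p*0.056843 + (1-p)*0.259952] = 0.161398
  V(1,0) = exp(-r*dt) * [p*0.000000 + (1-p)*0.029348] = 0.015153
  V(1,1) = exp(-r*dt) * [p*0.029348 + (1-p)*0.161398] = 0.097366
  V(0,0) = exp(-r*dt) * [p*0.015153 + (1-p)*0.097366] = 0.057517


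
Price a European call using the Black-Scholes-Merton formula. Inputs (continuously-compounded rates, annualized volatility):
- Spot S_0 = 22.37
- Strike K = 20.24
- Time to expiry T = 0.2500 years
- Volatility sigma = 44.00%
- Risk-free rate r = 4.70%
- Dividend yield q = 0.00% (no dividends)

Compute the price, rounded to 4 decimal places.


d1 = (ln(S/K) + (r - q + 0.5*sigma^2) * T) / (sigma * sqrt(T)) = 0.61822696
d2 = d1 - sigma * sqrt(T) = 0.39822696
exp(-rT) = 0.98831876; exp(-qT) = 1.00000000
C = S_0 * exp(-qT) * N(d1) - K * exp(-rT) * N(d2)
N(d1) = 0.73178713; N(d2) = 0.65476855
C = 22.3700 * 1.00000000 * 0.73178713 - 20.2400 * 0.98831876 * 0.65476855 = 3.2724

Answer: Price = 3.2724


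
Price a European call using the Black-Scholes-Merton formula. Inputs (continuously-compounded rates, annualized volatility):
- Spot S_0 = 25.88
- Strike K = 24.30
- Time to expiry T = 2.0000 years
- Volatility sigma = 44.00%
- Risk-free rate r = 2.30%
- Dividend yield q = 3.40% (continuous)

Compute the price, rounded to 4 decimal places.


d1 = (ln(S/K) + (r - q + 0.5*sigma^2) * T) / (sigma * sqrt(T)) = 0.37700703
d2 = d1 - sigma * sqrt(T) = -0.24524694
exp(-rT) = 0.95504196; exp(-qT) = 0.93426047
C = S_0 * exp(-qT) * N(d1) - K * exp(-rT) * N(d2)
N(d1) = 0.64691581; N(d2) = 0.40313262
C = 25.8800 * 0.93426047 * 0.64691581 - 24.3000 * 0.95504196 * 0.40313262 = 6.2858

Answer: Price = 6.2858


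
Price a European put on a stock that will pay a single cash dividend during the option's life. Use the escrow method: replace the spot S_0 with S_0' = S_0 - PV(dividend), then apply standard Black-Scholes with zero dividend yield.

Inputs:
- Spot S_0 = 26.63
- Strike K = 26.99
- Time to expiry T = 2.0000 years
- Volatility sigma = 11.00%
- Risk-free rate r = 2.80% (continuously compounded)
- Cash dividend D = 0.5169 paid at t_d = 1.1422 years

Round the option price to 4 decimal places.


PV(D) = D * exp(-r * t_d) = 0.5169 * 0.96852440 = 0.50063026
S_0' = S_0 - PV(D) = 26.6300 - 0.50063026 = 26.12936974
d1 = (ln(S_0'/K) + (r + sigma^2/2)*T) / (sigma*sqrt(T)) = 0.22944671
d2 = d1 - sigma*sqrt(T) = 0.07388322
exp(-rT) = 0.94553914
N(-d1) = 0.40926087; N(-d2) = 0.47055165
P = K * exp(-rT) * N(-d2) - S_0' * N(-d1) = 26.9900 * 0.94553914 * 0.47055165 - 26.12936974 * 0.40926087 = 1.3148

Answer: Price = 1.3148


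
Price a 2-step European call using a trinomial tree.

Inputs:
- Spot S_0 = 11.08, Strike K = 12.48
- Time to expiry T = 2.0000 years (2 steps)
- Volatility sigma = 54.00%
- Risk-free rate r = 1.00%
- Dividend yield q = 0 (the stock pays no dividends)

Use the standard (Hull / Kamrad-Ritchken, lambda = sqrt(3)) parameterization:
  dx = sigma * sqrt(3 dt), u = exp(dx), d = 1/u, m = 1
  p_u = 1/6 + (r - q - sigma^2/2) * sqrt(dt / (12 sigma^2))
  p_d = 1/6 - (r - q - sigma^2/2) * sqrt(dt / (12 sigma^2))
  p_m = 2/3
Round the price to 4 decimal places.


Answer: Price = V(0,0) = 2.4523

Derivation:
dt = T/N = 1.000000; dx = sigma*sqrt(3*dt) = 0.935307
u = exp(dx) = 2.547997; d = 1/u = 0.392465
p_u = 0.094070, p_m = 0.666667, p_d = 0.239263
Discount per step: exp(-r*dt) = 0.990050
Stock lattice S(k, j) with j the centered position index:
  k=0: S(0,+0) = 11.0800
  k=1: S(1,-1) = 4.3485; S(1,+0) = 11.0800; S(1,+1) = 28.2318
  k=2: S(2,-2) = 1.7066; S(2,-1) = 4.3485; S(2,+0) = 11.0800; S(2,+1) = 28.2318; S(2,+2) = 71.9345
Terminal payoffs V(N, j) = max(S_T - K, 0):
  V(2,-2) = 0.000000; V(2,-1) = 0.000000; V(2,+0) = 0.000000; V(2,+1) = 15.751803; V(2,+2) = 59.454541
Backward induction: V(k, j) = exp(-r*dt) * [p_u * V(k+1, j+1) + p_m * V(k+1, j) + p_d * V(k+1, j-1)]
  V(1,-1) = exp(-r*dt) * [p_u*0.000000 + p_m*0.000000 + p_d*0.000000] = 0.000000
  V(1,+0) = exp(-r*dt) * [p_u*15.751803 + p_m*0.000000 + p_d*0.000000] = 1.467032
  V(1,+1) = exp(-r*dt) * [p_u*59.454541 + p_m*15.751803 + p_d*0.000000] = 15.933965
  V(0,+0) = exp(-r*dt) * [p_u*15.933965 + p_m*1.467032 + p_d*0.000000] = 2.452287


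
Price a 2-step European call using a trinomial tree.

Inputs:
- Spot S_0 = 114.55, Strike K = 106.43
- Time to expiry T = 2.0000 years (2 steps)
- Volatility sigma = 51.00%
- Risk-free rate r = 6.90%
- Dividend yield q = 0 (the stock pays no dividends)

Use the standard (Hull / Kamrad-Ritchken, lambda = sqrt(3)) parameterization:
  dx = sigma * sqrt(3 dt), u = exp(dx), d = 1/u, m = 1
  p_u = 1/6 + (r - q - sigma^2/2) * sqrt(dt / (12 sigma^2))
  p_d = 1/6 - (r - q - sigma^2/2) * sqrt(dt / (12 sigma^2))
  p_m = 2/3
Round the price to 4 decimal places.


Answer: Price = V(0,0) = 38.2793

Derivation:
dt = T/N = 1.000000; dx = sigma*sqrt(3*dt) = 0.883346
u = exp(dx) = 2.418980; d = 1/u = 0.413397
p_u = 0.132111, p_m = 0.666667, p_d = 0.201223
Discount per step: exp(-r*dt) = 0.933327
Stock lattice S(k, j) with j the centered position index:
  k=0: S(0,+0) = 114.5500
  k=1: S(1,-1) = 47.3547; S(1,+0) = 114.5500; S(1,+1) = 277.0941
  k=2: S(2,-2) = 19.5763; S(2,-1) = 47.3547; S(2,+0) = 114.5500; S(2,+1) = 277.0941; S(2,+2) = 670.2852
Terminal payoffs V(N, j) = max(S_T - K, 0):
  V(2,-2) = 0.000000; V(2,-1) = 0.000000; V(2,+0) = 8.120000; V(2,+1) = 170.664145; V(2,+2) = 563.855159
Backward induction: V(k, j) = exp(-r*dt) * [p_u * V(k+1, j+1) + p_m * V(k+1, j) + p_d * V(k+1, j-1)]
  V(1,-1) = exp(-r*dt) * [p_u*8.120000 + p_m*0.000000 + p_d*0.000000] = 1.001215
  V(1,+0) = exp(-r*dt) * [p_u*170.664145 + p_m*8.120000 + p_d*0.000000] = 26.095691
  V(1,+1) = exp(-r*dt) * [p_u*563.855159 + p_m*170.664145 + p_d*8.120000] = 177.239897
  V(0,+0) = exp(-r*dt) * [p_u*177.239897 + p_m*26.095691 + p_d*1.001215] = 38.279326


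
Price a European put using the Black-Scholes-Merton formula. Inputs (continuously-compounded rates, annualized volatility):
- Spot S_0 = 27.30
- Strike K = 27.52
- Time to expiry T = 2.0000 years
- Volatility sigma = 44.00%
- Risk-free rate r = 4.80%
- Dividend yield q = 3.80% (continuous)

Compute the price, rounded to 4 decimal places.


d1 = (ln(S/K) + (r - q + 0.5*sigma^2) * T) / (sigma * sqrt(T)) = 0.33036943
d2 = d1 - sigma * sqrt(T) = -0.29188454
exp(-rT) = 0.90846402; exp(-qT) = 0.92681621
P = K * exp(-rT) * N(-d2) - S_0 * exp(-qT) * N(-d1)
N(-d1) = 0.37056042; N(-d2) = 0.61481255
P = 27.5200 * 0.90846402 * 0.61481255 - 27.3000 * 0.92681621 * 0.37056042 = 5.9949

Answer: Price = 5.9949


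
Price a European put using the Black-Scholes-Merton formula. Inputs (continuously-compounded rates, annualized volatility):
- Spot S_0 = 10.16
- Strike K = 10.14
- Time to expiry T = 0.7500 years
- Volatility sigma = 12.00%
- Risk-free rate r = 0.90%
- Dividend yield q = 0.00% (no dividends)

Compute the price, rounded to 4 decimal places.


d1 = (ln(S/K) + (r - q + 0.5*sigma^2) * T) / (sigma * sqrt(T)) = 0.13587404
d2 = d1 - sigma * sqrt(T) = 0.03195099
exp(-rT) = 0.99327273; exp(-qT) = 1.00000000
P = K * exp(-rT) * N(-d2) - S_0 * exp(-qT) * N(-d1)
N(-d1) = 0.44596043; N(-d2) = 0.48725557
P = 10.1400 * 0.99327273 * 0.48725557 - 10.1600 * 1.00000000 * 0.44596043 = 0.3766

Answer: Price = 0.3766


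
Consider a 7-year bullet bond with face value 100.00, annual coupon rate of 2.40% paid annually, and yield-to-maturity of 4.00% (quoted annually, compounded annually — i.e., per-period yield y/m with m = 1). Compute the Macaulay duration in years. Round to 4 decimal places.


Answer: Macaulay duration = 6.4970 years

Derivation:
Coupon per period c = face * coupon_rate / m = 2.400000
Periods per year m = 1; per-period yield y/m = 0.040000
Number of cashflows N = 7
Cashflows (t years, CF_t, discount factor 1/(1+y/m)^(m*t), PV):
  t = 1.0000: CF_t = 2.400000, DF = 0.961538, PV = 2.307692
  t = 2.0000: CF_t = 2.400000, DF = 0.924556, PV = 2.218935
  t = 3.0000: CF_t = 2.400000, DF = 0.888996, PV = 2.133591
  t = 4.0000: CF_t = 2.400000, DF = 0.854804, PV = 2.051530
  t = 5.0000: CF_t = 2.400000, DF = 0.821927, PV = 1.972625
  t = 6.0000: CF_t = 2.400000, DF = 0.790315, PV = 1.896755
  t = 7.0000: CF_t = 102.400000, DF = 0.759918, PV = 77.815584
Price P = sum_t PV_t = 90.396713
Macaulay numerator sum_t t * PV_t:
  t * PV_t at t = 1.0000: 2.307692
  t * PV_t at t = 2.0000: 4.437870
  t * PV_t at t = 3.0000: 6.400774
  t * PV_t at t = 4.0000: 8.206120
  t * PV_t at t = 5.0000: 9.863125
  t * PV_t at t = 6.0000: 11.380529
  t * PV_t at t = 7.0000: 544.709089
Macaulay duration D = (sum_t t * PV_t) / P = 587.305199 / 90.396713 = 6.496975


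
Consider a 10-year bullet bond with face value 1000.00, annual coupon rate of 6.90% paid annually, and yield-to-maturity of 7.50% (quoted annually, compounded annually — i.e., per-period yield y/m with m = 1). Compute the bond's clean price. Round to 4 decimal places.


Coupon per period c = face * coupon_rate / m = 69.000000
Periods per year m = 1; per-period yield y/m = 0.075000
Number of cashflows N = 10
Cashflows (t years, CF_t, discount factor 1/(1+y/m)^(m*t), PV):
  t = 1.0000: CF_t = 69.000000, DF = 0.930233, PV = 64.186047
  t = 2.0000: CF_t = 69.000000, DF = 0.865333, PV = 59.707950
  t = 3.0000: CF_t = 69.000000, DF = 0.804961, PV = 55.542279
  t = 4.0000: CF_t = 69.000000, DF = 0.748801, PV = 51.667237
  t = 5.0000: CF_t = 69.000000, DF = 0.696559, PV = 48.062546
  t = 6.0000: CF_t = 69.000000, DF = 0.647962, PV = 44.709345
  t = 7.0000: CF_t = 69.000000, DF = 0.602755, PV = 41.590088
  t = 8.0000: CF_t = 69.000000, DF = 0.560702, PV = 38.688454
  t = 9.0000: CF_t = 69.000000, DF = 0.521583, PV = 35.989260
  t = 10.0000: CF_t = 1069.000000, DF = 0.485194, PV = 518.672309
Price P = sum_t PV_t = 958.815514

Answer: Price = 958.8155


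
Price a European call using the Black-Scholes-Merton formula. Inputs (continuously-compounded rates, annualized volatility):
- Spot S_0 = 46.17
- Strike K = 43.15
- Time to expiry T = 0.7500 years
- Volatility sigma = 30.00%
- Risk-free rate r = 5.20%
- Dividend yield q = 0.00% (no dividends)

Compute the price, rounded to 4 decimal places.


d1 = (ln(S/K) + (r - q + 0.5*sigma^2) * T) / (sigma * sqrt(T)) = 0.54039146
d2 = d1 - sigma * sqrt(T) = 0.28058384
exp(-rT) = 0.96175071; exp(-qT) = 1.00000000
C = S_0 * exp(-qT) * N(d1) - K * exp(-rT) * N(d2)
N(d1) = 0.70553645; N(d2) = 0.61048519
C = 46.1700 * 1.00000000 * 0.70553645 - 43.1500 * 0.96175071 * 0.61048519 = 7.2398

Answer: Price = 7.2398


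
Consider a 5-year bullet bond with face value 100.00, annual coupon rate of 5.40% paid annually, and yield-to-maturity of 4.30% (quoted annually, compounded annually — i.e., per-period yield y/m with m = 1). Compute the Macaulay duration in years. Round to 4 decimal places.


Answer: Macaulay duration = 4.5262 years

Derivation:
Coupon per period c = face * coupon_rate / m = 5.400000
Periods per year m = 1; per-period yield y/m = 0.043000
Number of cashflows N = 5
Cashflows (t years, CF_t, discount factor 1/(1+y/m)^(m*t), PV):
  t = 1.0000: CF_t = 5.400000, DF = 0.958773, PV = 5.177373
  t = 2.0000: CF_t = 5.400000, DF = 0.919245, PV = 4.963924
  t = 3.0000: CF_t = 5.400000, DF = 0.881347, PV = 4.759275
  t = 4.0000: CF_t = 5.400000, DF = 0.845012, PV = 4.563064
  t = 5.0000: CF_t = 105.400000, DF = 0.810174, PV = 85.392370
Price P = sum_t PV_t = 104.856007
Macaulay numerator sum_t t * PV_t:
  t * PV_t at t = 1.0000: 5.177373
  t * PV_t at t = 2.0000: 9.927848
  t * PV_t at t = 3.0000: 14.277826
  t * PV_t at t = 4.0000: 18.252255
  t * PV_t at t = 5.0000: 426.961851
Macaulay duration D = (sum_t t * PV_t) / P = 474.597154 / 104.856007 = 4.526180


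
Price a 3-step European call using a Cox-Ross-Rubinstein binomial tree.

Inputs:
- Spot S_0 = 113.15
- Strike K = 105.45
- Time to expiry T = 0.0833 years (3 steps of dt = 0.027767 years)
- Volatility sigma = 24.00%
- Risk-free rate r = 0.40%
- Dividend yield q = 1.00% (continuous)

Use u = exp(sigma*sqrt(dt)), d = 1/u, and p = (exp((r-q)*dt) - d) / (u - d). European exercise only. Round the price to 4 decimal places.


dt = T/N = 0.027767
u = exp(sigma*sqrt(dt)) = 1.040802; d = 1/u = 0.960797
p = (exp((r-q)*dt) - d) / (u - d) = 0.487921
Discount per step: exp(-r*dt) = 0.999889
Stock lattice S(k, i) with i counting down-moves:
  k=0: S(0,0) = 113.1500
  k=1: S(1,0) = 117.7668; S(1,1) = 108.7142
  k=2: S(2,0) = 122.5720; S(2,1) = 113.1500; S(2,2) = 104.4523
  k=3: S(3,0) = 127.5732; S(3,1) = 117.7668; S(3,2) = 108.7142; S(3,3) = 100.3575
Terminal payoffs V(N, i) = max(S_T - K, 0):
  V(3,0) = 22.123207; V(3,1) = 12.316797; V(3,2) = 3.264195; V(3,3) = 0.000000
Backward induction: V(k, i) = exp(-r*dt) * [p * V(k+1, i) + (1-p) * V(k+1, i+1)].
  V(2,0) = exp(-r*dt) * [p*22.123207 + (1-p)*12.316797] = 17.099652
  V(2,1) = exp(-r*dt) * [p*12.316797 + (1-p)*3.264195] = 7.680298
  V(2,2) = exp(-r*dt) * [p*3.264195 + (1-p)*0.000000] = 1.592493
  V(1,0) = exp(-r*dt) * [p*17.099652 + (1-p)*7.680298] = 12.274837
  V(1,1) = exp(-r*dt) * [p*7.680298 + (1-p)*1.592493] = 4.562355
  V(0,0) = exp(-r*dt) * [p*12.274837 + (1-p)*4.562355] = 8.324513

Answer: Price = V(0,0) = 8.3245


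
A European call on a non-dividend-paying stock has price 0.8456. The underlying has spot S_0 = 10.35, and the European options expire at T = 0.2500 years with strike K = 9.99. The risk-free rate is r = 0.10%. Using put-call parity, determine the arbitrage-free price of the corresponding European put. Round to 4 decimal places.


Answer: Put price = 0.4831

Derivation:
Put-call parity: C - P = S_0 * exp(-qT) - K * exp(-rT).
S_0 * exp(-qT) = 10.3500 * 1.00000000 = 10.35000000
K * exp(-rT) = 9.9900 * 0.99975003 = 9.98750281
P = C - S*exp(-qT) + K*exp(-rT)
P = 0.8456 - 10.35000000 + 9.98750281 = 0.4831


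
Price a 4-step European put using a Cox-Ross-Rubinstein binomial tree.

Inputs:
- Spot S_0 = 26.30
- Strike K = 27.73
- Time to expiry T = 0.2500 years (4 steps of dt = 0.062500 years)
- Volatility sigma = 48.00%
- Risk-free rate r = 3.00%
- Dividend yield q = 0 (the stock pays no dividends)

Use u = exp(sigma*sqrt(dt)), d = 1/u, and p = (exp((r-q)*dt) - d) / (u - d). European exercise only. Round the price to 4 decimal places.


dt = T/N = 0.062500
u = exp(sigma*sqrt(dt)) = 1.127497; d = 1/u = 0.886920
p = (exp((r-q)*dt) - d) / (u - d) = 0.477837
Discount per step: exp(-r*dt) = 0.998127
Stock lattice S(k, i) with i counting down-moves:
  k=0: S(0,0) = 26.3000
  k=1: S(1,0) = 29.6532; S(1,1) = 23.3260
  k=2: S(2,0) = 33.4339; S(2,1) = 26.3000; S(2,2) = 20.6883
  k=3: S(3,0) = 37.6966; S(3,1) = 29.6532; S(3,2) = 23.3260; S(3,3) = 18.3489
  k=4: S(4,0) = 42.5028; S(4,1) = 33.4339; S(4,2) = 26.3000; S(4,3) = 20.6883; S(4,4) = 16.2740
Terminal payoffs V(N, i) = max(K - S_T, 0):
  V(4,0) = 0.000000; V(4,1) = 0.000000; V(4,2) = 1.430000; V(4,3) = 7.041687; V(4,4) = 11.455997
Backward induction: V(k, i) = exp(-r*dt) * [p * V(k+1, i) + (1-p) * V(k+1, i+1)].
  V(3,0) = exp(-r*dt) * [p*0.000000 + (1-p)*0.000000] = 0.000000
  V(3,1) = exp(-r*dt) * [p*0.000000 + (1-p)*1.430000] = 0.745294
  V(3,2) = exp(-r*dt) * [p*1.430000 + (1-p)*7.041687] = 4.352047
  V(3,3) = exp(-r*dt) * [p*7.041687 + (1-p)*11.455997] = 9.329168
  V(2,0) = exp(-r*dt) * [p*0.000000 + (1-p)*0.745294] = 0.388436
  V(2,1) = exp(-r*dt) * [p*0.745294 + (1-p)*4.352047] = 2.623683
  V(2,2) = exp(-r*dt) * [p*4.352047 + (1-p)*9.329168] = 6.937894
  V(1,0) = exp(-r*dt) * [p*0.388436 + (1-p)*2.623683] = 1.552685
  V(1,1) = exp(-r*dt) * [p*2.623683 + (1-p)*6.937894] = 4.867270
  V(0,0) = exp(-r*dt) * [p*1.552685 + (1-p)*4.867270] = 3.277288

Answer: Price = V(0,0) = 3.2773


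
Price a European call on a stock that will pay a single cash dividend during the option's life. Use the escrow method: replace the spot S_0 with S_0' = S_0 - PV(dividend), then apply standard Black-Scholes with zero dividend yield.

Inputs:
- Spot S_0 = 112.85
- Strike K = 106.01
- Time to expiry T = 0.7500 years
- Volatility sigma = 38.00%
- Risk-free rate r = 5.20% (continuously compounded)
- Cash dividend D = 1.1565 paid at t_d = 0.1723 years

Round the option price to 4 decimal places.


Answer: Price = 19.3655

Derivation:
PV(D) = D * exp(-r * t_d) = 1.1565 * 0.99108042 = 1.14618450
S_0' = S_0 - PV(D) = 112.8500 - 1.14618450 = 111.70381550
d1 = (ln(S_0'/K) + (r + sigma^2/2)*T) / (sigma*sqrt(T)) = 0.44202980
d2 = d1 - sigma*sqrt(T) = 0.11294015
exp(-rT) = 0.96175071
N(d1) = 0.67076618; N(d2) = 0.54496100
C = S_0' * N(d1) - K * exp(-rT) * N(d2) = 111.70381550 * 0.67076618 - 106.0100 * 0.96175071 * 0.54496100 = 19.3655


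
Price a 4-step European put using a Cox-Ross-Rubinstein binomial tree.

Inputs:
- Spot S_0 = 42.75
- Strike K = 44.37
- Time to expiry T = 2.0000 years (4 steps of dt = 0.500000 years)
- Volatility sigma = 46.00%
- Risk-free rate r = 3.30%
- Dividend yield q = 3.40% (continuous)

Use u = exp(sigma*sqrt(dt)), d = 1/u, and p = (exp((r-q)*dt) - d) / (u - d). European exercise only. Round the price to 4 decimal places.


Answer: Price = V(0,0) = 10.8355

Derivation:
dt = T/N = 0.500000
u = exp(sigma*sqrt(dt)) = 1.384403; d = 1/u = 0.722333
p = (exp((r-q)*dt) - d) / (u - d) = 0.418637
Discount per step: exp(-r*dt) = 0.983635
Stock lattice S(k, i) with i counting down-moves:
  k=0: S(0,0) = 42.7500
  k=1: S(1,0) = 59.1832; S(1,1) = 30.8797
  k=2: S(2,0) = 81.9335; S(2,1) = 42.7500; S(2,2) = 22.3054
  k=3: S(3,0) = 113.4289; S(3,1) = 59.1832; S(3,2) = 30.8797; S(3,3) = 16.1120
  k=4: S(4,0) = 157.0314; S(4,1) = 81.9335; S(4,2) = 42.7500; S(4,3) = 22.3054; S(4,4) = 11.6382
Terminal payoffs V(N, i) = max(K - S_T, 0):
  V(4,0) = 0.000000; V(4,1) = 0.000000; V(4,2) = 1.620000; V(4,3) = 22.064552; V(4,4) = 32.731801
Backward induction: V(k, i) = exp(-r*dt) * [p * V(k+1, i) + (1-p) * V(k+1, i+1)].
  V(3,0) = exp(-r*dt) * [p*0.000000 + (1-p)*0.000000] = 0.000000
  V(3,1) = exp(-r*dt) * [p*0.000000 + (1-p)*1.620000] = 0.926395
  V(3,2) = exp(-r*dt) * [p*1.620000 + (1-p)*22.064552] = 13.284687
  V(3,3) = exp(-r*dt) * [p*22.064552 + (1-p)*32.731801] = 27.803530
  V(2,0) = exp(-r*dt) * [p*0.000000 + (1-p)*0.926395] = 0.529758
  V(2,1) = exp(-r*dt) * [p*0.926395 + (1-p)*13.284687] = 7.978313
  V(2,2) = exp(-r*dt) * [p*13.284687 + (1-p)*27.803530] = 21.369875
  V(1,0) = exp(-r*dt) * [p*0.529758 + (1-p)*7.978313] = 4.780538
  V(1,1) = exp(-r*dt) * [p*7.978313 + (1-p)*21.369875] = 15.505704
  V(0,0) = exp(-r*dt) * [p*4.780538 + (1-p)*15.505704] = 10.835482


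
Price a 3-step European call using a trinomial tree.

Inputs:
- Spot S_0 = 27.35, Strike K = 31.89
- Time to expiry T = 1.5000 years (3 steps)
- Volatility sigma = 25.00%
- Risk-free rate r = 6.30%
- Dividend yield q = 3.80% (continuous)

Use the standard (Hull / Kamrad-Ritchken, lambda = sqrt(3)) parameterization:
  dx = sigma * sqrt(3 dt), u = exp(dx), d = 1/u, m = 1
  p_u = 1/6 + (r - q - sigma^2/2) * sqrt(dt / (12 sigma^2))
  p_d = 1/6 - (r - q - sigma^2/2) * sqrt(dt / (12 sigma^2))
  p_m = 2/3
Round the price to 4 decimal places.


dt = T/N = 0.500000; dx = sigma*sqrt(3*dt) = 0.306186
u = exp(dx) = 1.358235; d = 1/u = 0.736250
p_u = 0.161564, p_m = 0.666667, p_d = 0.171770
Discount per step: exp(-r*dt) = 0.968991
Stock lattice S(k, j) with j the centered position index:
  k=0: S(0,+0) = 27.3500
  k=1: S(1,-1) = 20.1364; S(1,+0) = 27.3500; S(1,+1) = 37.1477
  k=2: S(2,-2) = 14.8254; S(2,-1) = 20.1364; S(2,+0) = 27.3500; S(2,+1) = 37.1477; S(2,+2) = 50.4554
  k=3: S(3,-3) = 10.9152; S(3,-2) = 14.8254; S(3,-1) = 20.1364; S(3,+0) = 27.3500; S(3,+1) = 37.1477; S(3,+2) = 50.4554; S(3,+3) = 68.5302
Terminal payoffs V(N, j) = max(S_T - K, 0):
  V(3,-3) = 0.000000; V(3,-2) = 0.000000; V(3,-1) = 0.000000; V(3,+0) = 0.000000; V(3,+1) = 5.257733; V(3,+2) = 18.565359; V(3,+3) = 36.640245
Backward induction: V(k, j) = exp(-r*dt) * [p_u * V(k+1, j+1) + p_m * V(k+1, j) + p_d * V(k+1, j-1)]
  V(2,-2) = exp(-r*dt) * [p_u*0.000000 + p_m*0.000000 + p_d*0.000000] = 0.000000
  V(2,-1) = exp(-r*dt) * [p_u*0.000000 + p_m*0.000000 + p_d*0.000000] = 0.000000
  V(2,+0) = exp(-r*dt) * [p_u*5.257733 + p_m*0.000000 + p_d*0.000000] = 0.823117
  V(2,+1) = exp(-r*dt) * [p_u*18.565359 + p_m*5.257733 + p_d*0.000000] = 6.302938
  V(2,+2) = exp(-r*dt) * [p_u*36.640245 + p_m*18.565359 + p_d*5.257733] = 18.604388
  V(1,-1) = exp(-r*dt) * [p_u*0.823117 + p_m*0.000000 + p_d*0.000000] = 0.128862
  V(1,+0) = exp(-r*dt) * [p_u*6.302938 + p_m*0.823117 + p_d*0.000000] = 1.518477
  V(1,+1) = exp(-r*dt) * [p_u*18.604388 + p_m*6.302938 + p_d*0.823117] = 7.121247
  V(0,+0) = exp(-r*dt) * [p_u*7.121247 + p_m*1.518477 + p_d*0.128862] = 2.117232

Answer: Price = V(0,0) = 2.1172


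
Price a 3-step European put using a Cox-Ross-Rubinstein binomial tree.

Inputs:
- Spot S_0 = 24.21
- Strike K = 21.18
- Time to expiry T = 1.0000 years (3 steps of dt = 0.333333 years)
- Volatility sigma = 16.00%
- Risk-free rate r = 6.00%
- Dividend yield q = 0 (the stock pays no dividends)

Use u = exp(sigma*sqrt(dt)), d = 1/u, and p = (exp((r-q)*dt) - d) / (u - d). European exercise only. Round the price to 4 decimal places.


Answer: Price = V(0,0) = 0.1890

Derivation:
dt = T/N = 0.333333
u = exp(sigma*sqrt(dt)) = 1.096777; d = 1/u = 0.911762
p = (exp((r-q)*dt) - d) / (u - d) = 0.586110
Discount per step: exp(-r*dt) = 0.980199
Stock lattice S(k, i) with i counting down-moves:
  k=0: S(0,0) = 24.2100
  k=1: S(1,0) = 26.5530; S(1,1) = 22.0738
  k=2: S(2,0) = 29.1227; S(2,1) = 24.2100; S(2,2) = 20.1260
  k=3: S(3,0) = 31.9411; S(3,1) = 26.5530; S(3,2) = 22.0738; S(3,3) = 18.3501
Terminal payoffs V(N, i) = max(K - S_T, 0):
  V(3,0) = 0.000000; V(3,1) = 0.000000; V(3,2) = 0.000000; V(3,3) = 2.829852
Backward induction: V(k, i) = exp(-r*dt) * [p * V(k+1, i) + (1-p) * V(k+1, i+1)].
  V(2,0) = exp(-r*dt) * [p*0.000000 + (1-p)*0.000000] = 0.000000
  V(2,1) = exp(-r*dt) * [p*0.000000 + (1-p)*0.000000] = 0.000000
  V(2,2) = exp(-r*dt) * [p*0.000000 + (1-p)*2.829852] = 1.148055
  V(1,0) = exp(-r*dt) * [p*0.000000 + (1-p)*0.000000] = 0.000000
  V(1,1) = exp(-r*dt) * [p*0.000000 + (1-p)*1.148055] = 0.465760
  V(0,0) = exp(-r*dt) * [p*0.000000 + (1-p)*0.465760] = 0.188956


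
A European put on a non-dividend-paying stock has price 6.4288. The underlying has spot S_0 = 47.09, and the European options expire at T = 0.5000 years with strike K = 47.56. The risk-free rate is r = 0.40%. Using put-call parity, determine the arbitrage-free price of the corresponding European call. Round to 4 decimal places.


Answer: Call price = 6.0538

Derivation:
Put-call parity: C - P = S_0 * exp(-qT) - K * exp(-rT).
S_0 * exp(-qT) = 47.0900 * 1.00000000 = 47.09000000
K * exp(-rT) = 47.5600 * 0.99800200 = 47.46497506
C = P + S*exp(-qT) - K*exp(-rT)
C = 6.4288 + 47.09000000 - 47.46497506 = 6.0538


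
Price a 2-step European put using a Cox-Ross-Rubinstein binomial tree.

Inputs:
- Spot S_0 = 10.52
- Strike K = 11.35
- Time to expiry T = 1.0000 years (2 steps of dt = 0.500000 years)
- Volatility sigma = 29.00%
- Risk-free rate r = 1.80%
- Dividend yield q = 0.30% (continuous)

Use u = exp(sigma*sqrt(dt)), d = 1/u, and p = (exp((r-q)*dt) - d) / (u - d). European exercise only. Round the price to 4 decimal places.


Answer: Price = V(0,0) = 1.6243

Derivation:
dt = T/N = 0.500000
u = exp(sigma*sqrt(dt)) = 1.227600; d = 1/u = 0.814598
p = (exp((r-q)*dt) - d) / (u - d) = 0.467142
Discount per step: exp(-r*dt) = 0.991040
Stock lattice S(k, i) with i counting down-moves:
  k=0: S(0,0) = 10.5200
  k=1: S(1,0) = 12.9144; S(1,1) = 8.5696
  k=2: S(2,0) = 15.8537; S(2,1) = 10.5200; S(2,2) = 6.9807
Terminal payoffs V(N, i) = max(K - S_T, 0):
  V(2,0) = 0.000000; V(2,1) = 0.830000; V(2,2) = 4.369251
Backward induction: V(k, i) = exp(-r*dt) * [p * V(k+1, i) + (1-p) * V(k+1, i+1)].
  V(1,0) = exp(-r*dt) * [p*0.000000 + (1-p)*0.830000] = 0.438310
  V(1,1) = exp(-r*dt) * [p*0.830000 + (1-p)*4.369251] = 2.691586
  V(0,0) = exp(-r*dt) * [p*0.438310 + (1-p)*2.691586] = 1.624302


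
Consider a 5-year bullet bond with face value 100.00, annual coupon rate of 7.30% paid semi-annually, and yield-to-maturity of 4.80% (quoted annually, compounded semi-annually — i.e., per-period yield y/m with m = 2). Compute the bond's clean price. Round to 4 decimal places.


Coupon per period c = face * coupon_rate / m = 3.650000
Periods per year m = 2; per-period yield y/m = 0.024000
Number of cashflows N = 10
Cashflows (t years, CF_t, discount factor 1/(1+y/m)^(m*t), PV):
  t = 0.5000: CF_t = 3.650000, DF = 0.976562, PV = 3.564453
  t = 1.0000: CF_t = 3.650000, DF = 0.953674, PV = 3.480911
  t = 1.5000: CF_t = 3.650000, DF = 0.931323, PV = 3.399327
  t = 2.0000: CF_t = 3.650000, DF = 0.909495, PV = 3.319656
  t = 2.5000: CF_t = 3.650000, DF = 0.888178, PV = 3.241851
  t = 3.0000: CF_t = 3.650000, DF = 0.867362, PV = 3.165870
  t = 3.5000: CF_t = 3.650000, DF = 0.847033, PV = 3.091670
  t = 4.0000: CF_t = 3.650000, DF = 0.827181, PV = 3.019209
  t = 4.5000: CF_t = 3.650000, DF = 0.807794, PV = 2.948447
  t = 5.0000: CF_t = 103.650000, DF = 0.788861, PV = 81.765433
Price P = sum_t PV_t = 110.996828

Answer: Price = 110.9968


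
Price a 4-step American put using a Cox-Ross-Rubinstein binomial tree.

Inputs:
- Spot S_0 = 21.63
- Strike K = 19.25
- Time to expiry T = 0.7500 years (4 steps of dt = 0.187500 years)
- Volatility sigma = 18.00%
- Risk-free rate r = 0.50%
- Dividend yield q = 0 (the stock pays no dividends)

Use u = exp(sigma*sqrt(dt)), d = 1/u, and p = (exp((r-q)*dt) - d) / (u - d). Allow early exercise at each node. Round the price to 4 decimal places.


Answer: Price = V(0,0) = 0.4336

Derivation:
dt = T/N = 0.187500
u = exp(sigma*sqrt(dt)) = 1.081060; d = 1/u = 0.925018
p = (exp((r-q)*dt) - d) / (u - d) = 0.486535
Discount per step: exp(-r*dt) = 0.999063
Stock lattice S(k, i) with i counting down-moves:
  k=0: S(0,0) = 21.6300
  k=1: S(1,0) = 23.3833; S(1,1) = 20.0081
  k=2: S(2,0) = 25.2788; S(2,1) = 21.6300; S(2,2) = 18.5079
  k=3: S(3,0) = 27.3279; S(3,1) = 23.3833; S(3,2) = 20.0081; S(3,3) = 17.1201
  k=4: S(4,0) = 29.5431; S(4,1) = 25.2788; S(4,2) = 21.6300; S(4,3) = 18.5079; S(4,4) = 15.8364
Terminal payoffs V(N, i) = max(K - S_T, 0):
  V(4,0) = 0.000000; V(4,1) = 0.000000; V(4,2) = 0.000000; V(4,3) = 0.742119; V(4,4) = 3.413584
Backward induction: V(k, i) = exp(-r*dt) * [p * V(k+1, i) + (1-p) * V(k+1, i+1)]; then take max(V_cont, immediate exercise) for American.
  V(3,0) = exp(-r*dt) * [p*0.000000 + (1-p)*0.000000] = 0.000000; exercise = 0.000000; V(3,0) = max -> 0.000000
  V(3,1) = exp(-r*dt) * [p*0.000000 + (1-p)*0.000000] = 0.000000; exercise = 0.000000; V(3,1) = max -> 0.000000
  V(3,2) = exp(-r*dt) * [p*0.000000 + (1-p)*0.742119] = 0.380695; exercise = 0.000000; V(3,2) = max -> 0.380695
  V(3,3) = exp(-r*dt) * [p*0.742119 + (1-p)*3.413584] = 2.111842; exercise = 2.129880; V(3,3) = max -> 2.129880
  V(2,0) = exp(-r*dt) * [p*0.000000 + (1-p)*0.000000] = 0.000000; exercise = 0.000000; V(2,0) = max -> 0.000000
  V(2,1) = exp(-r*dt) * [p*0.000000 + (1-p)*0.380695] = 0.195290; exercise = 0.000000; V(2,1) = max -> 0.195290
  V(2,2) = exp(-r*dt) * [p*0.380695 + (1-p)*2.129880] = 1.277642; exercise = 0.742119; V(2,2) = max -> 1.277642
  V(1,0) = exp(-r*dt) * [p*0.000000 + (1-p)*0.195290] = 0.100181; exercise = 0.000000; V(1,0) = max -> 0.100181
  V(1,1) = exp(-r*dt) * [p*0.195290 + (1-p)*1.277642] = 0.750336; exercise = 0.000000; V(1,1) = max -> 0.750336
  V(0,0) = exp(-r*dt) * [p*0.100181 + (1-p)*0.750336] = 0.433606; exercise = 0.000000; V(0,0) = max -> 0.433606


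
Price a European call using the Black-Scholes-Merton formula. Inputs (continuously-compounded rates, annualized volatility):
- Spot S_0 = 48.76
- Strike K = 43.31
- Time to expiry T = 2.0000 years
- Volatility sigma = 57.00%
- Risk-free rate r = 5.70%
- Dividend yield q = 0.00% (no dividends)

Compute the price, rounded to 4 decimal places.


d1 = (ln(S/K) + (r - q + 0.5*sigma^2) * T) / (sigma * sqrt(T)) = 0.69150918
d2 = d1 - sigma * sqrt(T) = -0.11459255
exp(-rT) = 0.89225796; exp(-qT) = 1.00000000
C = S_0 * exp(-qT) * N(d1) - K * exp(-rT) * N(d2)
N(d1) = 0.75537719; N(d2) = 0.45438404
C = 48.7600 * 1.00000000 * 0.75537719 - 43.3100 * 0.89225796 * 0.45438404 = 19.2731

Answer: Price = 19.2731


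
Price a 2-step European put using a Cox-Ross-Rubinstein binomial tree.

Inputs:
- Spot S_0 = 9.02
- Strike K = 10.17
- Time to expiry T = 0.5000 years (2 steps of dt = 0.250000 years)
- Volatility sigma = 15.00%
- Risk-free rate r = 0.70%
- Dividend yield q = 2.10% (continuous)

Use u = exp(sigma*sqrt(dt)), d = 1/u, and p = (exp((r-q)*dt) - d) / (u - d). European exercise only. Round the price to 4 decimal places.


dt = T/N = 0.250000
u = exp(sigma*sqrt(dt)) = 1.077884; d = 1/u = 0.927743
p = (exp((r-q)*dt) - d) / (u - d) = 0.457988
Discount per step: exp(-r*dt) = 0.998252
Stock lattice S(k, i) with i counting down-moves:
  k=0: S(0,0) = 9.0200
  k=1: S(1,0) = 9.7225; S(1,1) = 8.3682
  k=2: S(2,0) = 10.4797; S(2,1) = 9.0200; S(2,2) = 7.7636
Terminal payoffs V(N, i) = max(K - S_T, 0):
  V(2,0) = 0.000000; V(2,1) = 1.150000; V(2,2) = 2.406414
Backward induction: V(k, i) = exp(-r*dt) * [p * V(k+1, i) + (1-p) * V(k+1, i+1)].
  V(1,0) = exp(-r*dt) * [p*0.000000 + (1-p)*1.150000] = 0.622224
  V(1,1) = exp(-r*dt) * [p*1.150000 + (1-p)*2.406414] = 1.827790
  V(0,0) = exp(-r*dt) * [p*0.622224 + (1-p)*1.827790] = 1.273425

Answer: Price = V(0,0) = 1.2734


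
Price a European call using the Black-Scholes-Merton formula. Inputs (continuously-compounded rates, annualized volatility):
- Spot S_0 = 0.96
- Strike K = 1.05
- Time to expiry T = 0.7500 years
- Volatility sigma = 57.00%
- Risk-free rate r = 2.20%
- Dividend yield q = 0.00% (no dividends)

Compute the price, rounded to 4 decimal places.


Answer: Price = 0.1599

Derivation:
d1 = (ln(S/K) + (r - q + 0.5*sigma^2) * T) / (sigma * sqrt(T)) = 0.09870733
d2 = d1 - sigma * sqrt(T) = -0.39492715
exp(-rT) = 0.98363538; exp(-qT) = 1.00000000
C = S_0 * exp(-qT) * N(d1) - K * exp(-rT) * N(d2)
N(d1) = 0.53931468; N(d2) = 0.34644833
C = 0.9600 * 1.00000000 * 0.53931468 - 1.0500 * 0.98363538 * 0.34644833 = 0.1599


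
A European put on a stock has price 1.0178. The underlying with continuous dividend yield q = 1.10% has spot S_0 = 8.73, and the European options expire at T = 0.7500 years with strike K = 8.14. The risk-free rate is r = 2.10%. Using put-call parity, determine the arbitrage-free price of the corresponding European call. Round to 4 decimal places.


Answer: Call price = 1.6633

Derivation:
Put-call parity: C - P = S_0 * exp(-qT) - K * exp(-rT).
S_0 * exp(-qT) = 8.7300 * 0.99178394 = 8.65827378
K * exp(-rT) = 8.1400 * 0.98437338 = 8.01279933
C = P + S*exp(-qT) - K*exp(-rT)
C = 1.0178 + 8.65827378 - 8.01279933 = 1.6633


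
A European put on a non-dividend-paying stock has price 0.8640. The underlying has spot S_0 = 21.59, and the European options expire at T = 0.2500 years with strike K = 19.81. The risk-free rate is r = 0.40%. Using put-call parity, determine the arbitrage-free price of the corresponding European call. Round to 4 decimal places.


Answer: Call price = 2.6638

Derivation:
Put-call parity: C - P = S_0 * exp(-qT) - K * exp(-rT).
S_0 * exp(-qT) = 21.5900 * 1.00000000 = 21.59000000
K * exp(-rT) = 19.8100 * 0.99900050 = 19.79019990
C = P + S*exp(-qT) - K*exp(-rT)
C = 0.8640 + 21.59000000 - 19.79019990 = 2.6638


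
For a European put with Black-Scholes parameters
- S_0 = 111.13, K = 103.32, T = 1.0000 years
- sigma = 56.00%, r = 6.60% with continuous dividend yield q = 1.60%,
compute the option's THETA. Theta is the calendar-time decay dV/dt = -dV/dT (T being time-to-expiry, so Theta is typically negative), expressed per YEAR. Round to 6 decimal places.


d1 = 0.4994102124; d2 = -0.0605897876
phi(d1) = 0.3521691027; exp(-qT) = 0.9841273201; exp(-rT) = 0.9361308643
Theta = -S*exp(-qT)*phi(d1)*sigma/(2*sqrt(T)) + r*K*exp(-rT)*N(-d2) - q*S*exp(-qT)*N(-d1)
N(-d1) = 0.3087452131; N(-d2) = 0.5241570465; sqrt(T) = 1.0000000000
Term 1 = -111.1300 * 0.9841273201 * 0.3521691027 * 0.5600 / (2 * 1.0000000000) = -10.7842981161
Term 2 = 0.0660 * 103.3200 * 0.9361308643 * 0.5241570465 = 3.3460029987
Term 3 = -0.0160 * 111.1300 * 0.9841273201 * 0.3087452131 = -0.5402600049
Theta = -10.7842981161 + (3.3460029987) + (-0.5402600049) = -7.978555

Answer: Theta = -7.978555


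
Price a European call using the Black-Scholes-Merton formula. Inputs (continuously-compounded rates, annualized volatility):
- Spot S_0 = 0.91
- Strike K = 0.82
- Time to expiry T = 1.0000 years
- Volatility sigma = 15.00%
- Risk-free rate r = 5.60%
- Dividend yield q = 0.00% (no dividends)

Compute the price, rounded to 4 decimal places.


d1 = (ln(S/K) + (r - q + 0.5*sigma^2) * T) / (sigma * sqrt(T)) = 1.14260173
d2 = d1 - sigma * sqrt(T) = 0.99260173
exp(-rT) = 0.94553914; exp(-qT) = 1.00000000
C = S_0 * exp(-qT) * N(d1) - K * exp(-rT) * N(d2)
N(d1) = 0.87339801; N(d2) = 0.83954796
C = 0.9100 * 1.00000000 * 0.87339801 - 0.8200 * 0.94553914 * 0.83954796 = 0.1439

Answer: Price = 0.1439


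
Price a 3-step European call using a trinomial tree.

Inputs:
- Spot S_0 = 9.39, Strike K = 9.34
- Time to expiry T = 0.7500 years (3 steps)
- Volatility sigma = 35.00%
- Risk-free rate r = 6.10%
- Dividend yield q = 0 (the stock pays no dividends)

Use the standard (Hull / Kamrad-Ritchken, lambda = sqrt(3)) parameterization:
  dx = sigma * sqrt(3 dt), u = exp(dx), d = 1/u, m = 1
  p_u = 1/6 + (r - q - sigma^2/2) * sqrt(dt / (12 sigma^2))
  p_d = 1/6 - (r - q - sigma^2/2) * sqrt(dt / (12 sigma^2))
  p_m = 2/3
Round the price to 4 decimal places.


Answer: Price = V(0,0) = 1.2593

Derivation:
dt = T/N = 0.250000; dx = sigma*sqrt(3*dt) = 0.303109
u = exp(dx) = 1.354062; d = 1/u = 0.738519
p_u = 0.166564, p_m = 0.666667, p_d = 0.166770
Discount per step: exp(-r*dt) = 0.984866
Stock lattice S(k, j) with j the centered position index:
  k=0: S(0,+0) = 9.3900
  k=1: S(1,-1) = 6.9347; S(1,+0) = 9.3900; S(1,+1) = 12.7146
  k=2: S(2,-2) = 5.1214; S(2,-1) = 6.9347; S(2,+0) = 9.3900; S(2,+1) = 12.7146; S(2,+2) = 17.2164
  k=3: S(3,-3) = 3.7822; S(3,-2) = 5.1214; S(3,-1) = 6.9347; S(3,+0) = 9.3900; S(3,+1) = 12.7146; S(3,+2) = 17.2164; S(3,+3) = 23.3121
Terminal payoffs V(N, j) = max(S_T - K, 0):
  V(3,-3) = 0.000000; V(3,-2) = 0.000000; V(3,-1) = 0.000000; V(3,+0) = 0.050000; V(3,+1) = 3.374641; V(3,+2) = 7.876411; V(3,+3) = 13.972087
Backward induction: V(k, j) = exp(-r*dt) * [p_u * V(k+1, j+1) + p_m * V(k+1, j) + p_d * V(k+1, j-1)]
  V(2,-2) = exp(-r*dt) * [p_u*0.000000 + p_m*0.000000 + p_d*0.000000] = 0.000000
  V(2,-1) = exp(-r*dt) * [p_u*0.050000 + p_m*0.000000 + p_d*0.000000] = 0.008202
  V(2,+0) = exp(-r*dt) * [p_u*3.374641 + p_m*0.050000 + p_d*0.000000] = 0.586414
  V(2,+1) = exp(-r*dt) * [p_u*7.876411 + p_m*3.374641 + p_d*0.050000] = 3.515993
  V(2,+2) = exp(-r*dt) * [p_u*13.972087 + p_m*7.876411 + p_d*3.374641] = 8.017762
  V(1,-1) = exp(-r*dt) * [p_u*0.586414 + p_m*0.008202 + p_d*0.000000] = 0.101582
  V(1,+0) = exp(-r*dt) * [p_u*3.515993 + p_m*0.586414 + p_d*0.008202] = 0.963146
  V(1,+1) = exp(-r*dt) * [p_u*8.017762 + p_m*3.515993 + p_d*0.586414] = 3.720092
  V(0,+0) = exp(-r*dt) * [p_u*3.720092 + p_m*0.963146 + p_d*0.101582] = 1.259319
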